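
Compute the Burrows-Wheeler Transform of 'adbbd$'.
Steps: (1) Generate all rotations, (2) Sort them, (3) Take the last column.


Rotations (sorted):
  0: $adbbd -> last char: d
  1: adbbd$ -> last char: $
  2: bbd$ad -> last char: d
  3: bd$adb -> last char: b
  4: d$adbb -> last char: b
  5: dbbd$a -> last char: a


BWT = d$dbba


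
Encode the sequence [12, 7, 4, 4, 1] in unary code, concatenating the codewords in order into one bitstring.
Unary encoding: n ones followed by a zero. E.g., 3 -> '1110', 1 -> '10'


Encode each number as n ones followed by a terminating 0:
  12 -> 1111111111110 (13 bits)
  7 -> 11111110 (8 bits)
  4 -> 11110 (5 bits)
  4 -> 11110 (5 bits)
  1 -> 10 (2 bits)
Total length = 13 + 8 + 5 + 5 + 2 = 33 bits.

Unary([12, 7, 4, 4, 1]) = 111111111111011111110111101111010 (33 bits)


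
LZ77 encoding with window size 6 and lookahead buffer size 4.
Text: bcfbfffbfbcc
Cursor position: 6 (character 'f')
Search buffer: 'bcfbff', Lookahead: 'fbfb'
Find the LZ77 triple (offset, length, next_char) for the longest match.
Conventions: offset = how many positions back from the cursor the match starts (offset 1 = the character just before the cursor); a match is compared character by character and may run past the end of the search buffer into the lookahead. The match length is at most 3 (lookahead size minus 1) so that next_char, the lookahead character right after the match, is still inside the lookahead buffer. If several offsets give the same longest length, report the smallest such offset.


Try each offset into the search buffer:
  offset=1 (pos 5, char 'f'): match length 1
  offset=2 (pos 4, char 'f'): match length 1
  offset=3 (pos 3, char 'b'): match length 0
  offset=4 (pos 2, char 'f'): match length 3
  offset=5 (pos 1, char 'c'): match length 0
  offset=6 (pos 0, char 'b'): match length 0
Longest match has length 3 at offset 4.
next_char = character at position 6 + 3 = 9 -> 'b'

Best match: offset=4, length=3 (matching 'fbf' starting at position 2)
LZ77 triple: (4, 3, 'b')


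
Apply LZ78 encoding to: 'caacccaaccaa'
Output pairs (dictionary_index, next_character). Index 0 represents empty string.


LZ78 encoding steps:
Dictionary: {0: ''}
Step 1: w='' (idx 0), next='c' -> output (0, 'c'), add 'c' as idx 1
Step 2: w='' (idx 0), next='a' -> output (0, 'a'), add 'a' as idx 2
Step 3: w='a' (idx 2), next='c' -> output (2, 'c'), add 'ac' as idx 3
Step 4: w='c' (idx 1), next='c' -> output (1, 'c'), add 'cc' as idx 4
Step 5: w='a' (idx 2), next='a' -> output (2, 'a'), add 'aa' as idx 5
Step 6: w='cc' (idx 4), next='a' -> output (4, 'a'), add 'cca' as idx 6
Step 7: w='a' (idx 2), end of input -> output (2, '')


Encoded: [(0, 'c'), (0, 'a'), (2, 'c'), (1, 'c'), (2, 'a'), (4, 'a'), (2, '')]


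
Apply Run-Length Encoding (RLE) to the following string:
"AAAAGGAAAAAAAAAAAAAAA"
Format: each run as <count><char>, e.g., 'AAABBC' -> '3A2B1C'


Scanning runs left to right:
  i=0: run of 'A' x 4 -> '4A'
  i=4: run of 'G' x 2 -> '2G'
  i=6: run of 'A' x 15 -> '15A'

RLE = 4A2G15A


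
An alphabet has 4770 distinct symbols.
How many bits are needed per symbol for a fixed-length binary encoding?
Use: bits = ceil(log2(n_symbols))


log2(4770) = 12.2198
Bracket: 2^12 = 4096 < 4770 <= 2^13 = 8192
So ceil(log2(4770)) = 13

bits = ceil(log2(4770)) = ceil(12.2198) = 13 bits


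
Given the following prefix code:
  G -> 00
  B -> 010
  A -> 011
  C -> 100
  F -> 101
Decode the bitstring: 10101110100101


Decoding step by step:
Bits 101 -> F
Bits 011 -> A
Bits 101 -> F
Bits 00 -> G
Bits 101 -> F


Decoded message: FAFGF


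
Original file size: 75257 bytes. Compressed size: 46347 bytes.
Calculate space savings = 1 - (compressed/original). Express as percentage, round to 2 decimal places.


ratio = compressed/original = 46347/75257 = 0.61585
savings = 1 - ratio = 1 - 0.61585 = 0.38415
as a percentage: 0.38415 * 100 = 38.42%

Space savings = 1 - 46347/75257 = 38.42%


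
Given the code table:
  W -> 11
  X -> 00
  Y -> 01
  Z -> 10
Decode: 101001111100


Decoding:
10 -> Z
10 -> Z
01 -> Y
11 -> W
11 -> W
00 -> X


Result: ZZYWWX


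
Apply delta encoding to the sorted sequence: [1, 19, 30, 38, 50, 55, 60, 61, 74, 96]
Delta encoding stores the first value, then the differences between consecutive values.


First value: 1
Deltas:
  19 - 1 = 18
  30 - 19 = 11
  38 - 30 = 8
  50 - 38 = 12
  55 - 50 = 5
  60 - 55 = 5
  61 - 60 = 1
  74 - 61 = 13
  96 - 74 = 22


Delta encoded: [1, 18, 11, 8, 12, 5, 5, 1, 13, 22]


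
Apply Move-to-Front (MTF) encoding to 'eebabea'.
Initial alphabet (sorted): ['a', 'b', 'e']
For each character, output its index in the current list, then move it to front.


MTF encoding:
'e': index 2 in ['a', 'b', 'e'] -> ['e', 'a', 'b']
'e': index 0 in ['e', 'a', 'b'] -> ['e', 'a', 'b']
'b': index 2 in ['e', 'a', 'b'] -> ['b', 'e', 'a']
'a': index 2 in ['b', 'e', 'a'] -> ['a', 'b', 'e']
'b': index 1 in ['a', 'b', 'e'] -> ['b', 'a', 'e']
'e': index 2 in ['b', 'a', 'e'] -> ['e', 'b', 'a']
'a': index 2 in ['e', 'b', 'a'] -> ['a', 'e', 'b']


Output: [2, 0, 2, 2, 1, 2, 2]


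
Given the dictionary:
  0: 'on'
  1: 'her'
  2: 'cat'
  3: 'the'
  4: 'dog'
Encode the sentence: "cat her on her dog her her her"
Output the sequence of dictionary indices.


Look up each word in the dictionary:
  'cat' -> 2
  'her' -> 1
  'on' -> 0
  'her' -> 1
  'dog' -> 4
  'her' -> 1
  'her' -> 1
  'her' -> 1

Encoded: [2, 1, 0, 1, 4, 1, 1, 1]


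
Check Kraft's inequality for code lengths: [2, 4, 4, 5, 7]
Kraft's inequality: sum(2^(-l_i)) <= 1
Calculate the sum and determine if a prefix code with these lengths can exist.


Sum = 2^(-2) + 2^(-4) + 2^(-4) + 2^(-5) + 2^(-7)
    = 0.25 + 0.0625 + 0.0625 + 0.03125 + 0.0078125
    = 53/128 = 0.4140625
Since 0.4140625 <= 1, Kraft's inequality IS satisfied.
A prefix code with these lengths CAN exist.

Kraft sum = 0.4140625. Satisfied.


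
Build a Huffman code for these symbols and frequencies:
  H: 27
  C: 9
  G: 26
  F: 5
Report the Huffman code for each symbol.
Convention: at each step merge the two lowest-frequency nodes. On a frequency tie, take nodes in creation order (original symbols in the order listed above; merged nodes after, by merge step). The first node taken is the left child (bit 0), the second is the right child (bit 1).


Huffman tree construction:
Step 1: Merge F(5) + C(9) = 14
Step 2: Merge (F+C)(14) + G(26) = 40
Step 3: Merge H(27) + ((F+C)+G)(40) = 67
Read each symbol's code off the tree from the root (left child = 0, right child = 1).

Codes:
  H: 0 (length 1)
  C: 101 (length 3)
  G: 11 (length 2)
  F: 100 (length 3)
Average code length: 121/67 = 1.8060 bits/symbol


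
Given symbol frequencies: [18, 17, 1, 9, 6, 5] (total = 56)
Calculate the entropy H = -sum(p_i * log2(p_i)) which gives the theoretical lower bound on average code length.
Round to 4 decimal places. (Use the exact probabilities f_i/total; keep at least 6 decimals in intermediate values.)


Per-symbol terms -p_i * log2(p_i) with p_i = f_i/56:
  p = 18/56 = 0.321429: log2(p) = -1.637430, -p*log2(p) = 0.526317
  p = 17/56 = 0.303571: log2(p) = -1.719892, -p*log2(p) = 0.522110
  p = 1/56 = 0.017857: log2(p) = -5.807355, -p*log2(p) = 0.103703
  p = 9/56 = 0.160714: log2(p) = -2.637430, -p*log2(p) = 0.423873
  p = 6/56 = 0.107143: log2(p) = -3.222392, -p*log2(p) = 0.345256
  p = 5/56 = 0.089286: log2(p) = -3.485427, -p*log2(p) = 0.311199
H = 0.526317 + 0.522110 + 0.103703 + 0.423873 + 0.345256 + 0.311199 = 2.232458

H = 2.2325 bits/symbol


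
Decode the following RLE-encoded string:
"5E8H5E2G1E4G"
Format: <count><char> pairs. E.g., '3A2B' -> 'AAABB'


Expanding each <count><char> pair:
  5E -> 'EEEEE'
  8H -> 'HHHHHHHH'
  5E -> 'EEEEE'
  2G -> 'GG'
  1E -> 'E'
  4G -> 'GGGG'

Decoded = EEEEEHHHHHHHHEEEEEGGEGGGG


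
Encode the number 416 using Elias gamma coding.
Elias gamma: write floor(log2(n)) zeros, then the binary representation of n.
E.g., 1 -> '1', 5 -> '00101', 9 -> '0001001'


num_bits = floor(log2(416)) + 1 = 9
leading_zeros = num_bits - 1 = 8
binary(416) = 110100000

Elias gamma(416) = '00000000' + '110100000' = 00000000110100000 (17 bits)


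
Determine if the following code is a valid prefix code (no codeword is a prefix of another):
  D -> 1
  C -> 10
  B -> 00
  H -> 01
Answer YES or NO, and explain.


Checking each pair (does one codeword prefix another?):
  D='1' vs C='10': prefix -- VIOLATION

NO -- this is NOT a valid prefix code. D (1) is a prefix of C (10).


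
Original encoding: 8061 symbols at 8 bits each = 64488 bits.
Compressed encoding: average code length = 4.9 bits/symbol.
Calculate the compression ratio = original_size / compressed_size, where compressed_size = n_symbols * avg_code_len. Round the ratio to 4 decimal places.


original_size = n_symbols * orig_bits = 8061 * 8 = 64488 bits
compressed_size = n_symbols * avg_code_len = 8061 * 4.9 = 39498.9 bits
ratio = original_size / compressed_size = 64488 / 39498.9 = 1.6327

Compression ratio = 1.6327


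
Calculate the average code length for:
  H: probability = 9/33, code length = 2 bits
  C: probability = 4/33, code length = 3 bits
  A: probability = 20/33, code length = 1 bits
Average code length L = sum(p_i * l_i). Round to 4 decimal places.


Weighted contributions p_i * l_i:
  H: (9/33) * 2 = 18/33
  C: (4/33) * 3 = 12/33
  A: (20/33) * 1 = 20/33
Sum = (18 + 12 + 20)/33 = 50/33

L = 50/33 = 1.5152 bits/symbol


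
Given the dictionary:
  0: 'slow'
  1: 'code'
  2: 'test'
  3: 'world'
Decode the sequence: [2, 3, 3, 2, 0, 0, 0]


Look up each index in the dictionary:
  2 -> 'test'
  3 -> 'world'
  3 -> 'world'
  2 -> 'test'
  0 -> 'slow'
  0 -> 'slow'
  0 -> 'slow'

Decoded: "test world world test slow slow slow"


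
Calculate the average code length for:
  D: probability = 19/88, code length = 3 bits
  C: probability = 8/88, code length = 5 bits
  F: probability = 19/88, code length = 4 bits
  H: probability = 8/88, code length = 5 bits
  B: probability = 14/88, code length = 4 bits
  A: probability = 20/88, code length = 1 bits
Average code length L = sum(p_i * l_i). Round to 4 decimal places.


Weighted contributions p_i * l_i:
  D: (19/88) * 3 = 57/88
  C: (8/88) * 5 = 40/88
  F: (19/88) * 4 = 76/88
  H: (8/88) * 5 = 40/88
  B: (14/88) * 4 = 56/88
  A: (20/88) * 1 = 20/88
Sum = (57 + 40 + 76 + 40 + 56 + 20)/88 = 289/88

L = 289/88 = 3.2841 bits/symbol


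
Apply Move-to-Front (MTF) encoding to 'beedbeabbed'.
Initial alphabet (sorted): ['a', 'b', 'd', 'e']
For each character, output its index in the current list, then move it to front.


MTF encoding:
'b': index 1 in ['a', 'b', 'd', 'e'] -> ['b', 'a', 'd', 'e']
'e': index 3 in ['b', 'a', 'd', 'e'] -> ['e', 'b', 'a', 'd']
'e': index 0 in ['e', 'b', 'a', 'd'] -> ['e', 'b', 'a', 'd']
'd': index 3 in ['e', 'b', 'a', 'd'] -> ['d', 'e', 'b', 'a']
'b': index 2 in ['d', 'e', 'b', 'a'] -> ['b', 'd', 'e', 'a']
'e': index 2 in ['b', 'd', 'e', 'a'] -> ['e', 'b', 'd', 'a']
'a': index 3 in ['e', 'b', 'd', 'a'] -> ['a', 'e', 'b', 'd']
'b': index 2 in ['a', 'e', 'b', 'd'] -> ['b', 'a', 'e', 'd']
'b': index 0 in ['b', 'a', 'e', 'd'] -> ['b', 'a', 'e', 'd']
'e': index 2 in ['b', 'a', 'e', 'd'] -> ['e', 'b', 'a', 'd']
'd': index 3 in ['e', 'b', 'a', 'd'] -> ['d', 'e', 'b', 'a']


Output: [1, 3, 0, 3, 2, 2, 3, 2, 0, 2, 3]


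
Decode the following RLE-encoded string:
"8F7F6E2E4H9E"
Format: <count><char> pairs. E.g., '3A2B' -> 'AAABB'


Expanding each <count><char> pair:
  8F -> 'FFFFFFFF'
  7F -> 'FFFFFFF'
  6E -> 'EEEEEE'
  2E -> 'EE'
  4H -> 'HHHH'
  9E -> 'EEEEEEEEE'

Decoded = FFFFFFFFFFFFFFFEEEEEEEEHHHHEEEEEEEEE


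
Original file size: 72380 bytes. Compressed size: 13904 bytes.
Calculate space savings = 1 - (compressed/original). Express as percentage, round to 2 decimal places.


ratio = compressed/original = 13904/72380 = 0.192097
savings = 1 - ratio = 1 - 0.192097 = 0.807903
as a percentage: 0.807903 * 100 = 80.79%

Space savings = 1 - 13904/72380 = 80.79%


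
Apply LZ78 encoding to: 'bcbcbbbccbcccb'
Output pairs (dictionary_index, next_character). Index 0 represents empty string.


LZ78 encoding steps:
Dictionary: {0: ''}
Step 1: w='' (idx 0), next='b' -> output (0, 'b'), add 'b' as idx 1
Step 2: w='' (idx 0), next='c' -> output (0, 'c'), add 'c' as idx 2
Step 3: w='b' (idx 1), next='c' -> output (1, 'c'), add 'bc' as idx 3
Step 4: w='b' (idx 1), next='b' -> output (1, 'b'), add 'bb' as idx 4
Step 5: w='bc' (idx 3), next='c' -> output (3, 'c'), add 'bcc' as idx 5
Step 6: w='bcc' (idx 5), next='c' -> output (5, 'c'), add 'bccc' as idx 6
Step 7: w='b' (idx 1), end of input -> output (1, '')


Encoded: [(0, 'b'), (0, 'c'), (1, 'c'), (1, 'b'), (3, 'c'), (5, 'c'), (1, '')]


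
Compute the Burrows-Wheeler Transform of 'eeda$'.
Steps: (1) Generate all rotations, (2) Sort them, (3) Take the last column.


Rotations (sorted):
  0: $eeda -> last char: a
  1: a$eed -> last char: d
  2: da$ee -> last char: e
  3: eda$e -> last char: e
  4: eeda$ -> last char: $


BWT = adee$


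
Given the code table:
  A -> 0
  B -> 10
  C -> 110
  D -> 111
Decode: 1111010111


Decoding:
111 -> D
10 -> B
10 -> B
111 -> D


Result: DBBD


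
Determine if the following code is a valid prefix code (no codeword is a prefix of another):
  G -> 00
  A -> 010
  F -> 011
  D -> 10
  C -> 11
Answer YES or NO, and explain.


Checking each pair (does one codeword prefix another?):
  G='00' vs A='010': no prefix
  G='00' vs F='011': no prefix
  G='00' vs D='10': no prefix
  G='00' vs C='11': no prefix
  A='010' vs G='00': no prefix
  A='010' vs F='011': no prefix
  A='010' vs D='10': no prefix
  A='010' vs C='11': no prefix
  F='011' vs G='00': no prefix
  F='011' vs A='010': no prefix
  F='011' vs D='10': no prefix
  F='011' vs C='11': no prefix
  D='10' vs G='00': no prefix
  D='10' vs A='010': no prefix
  D='10' vs F='011': no prefix
  D='10' vs C='11': no prefix
  C='11' vs G='00': no prefix
  C='11' vs A='010': no prefix
  C='11' vs F='011': no prefix
  C='11' vs D='10': no prefix
No violation found over all pairs.

YES -- this is a valid prefix code. No codeword is a prefix of any other codeword.


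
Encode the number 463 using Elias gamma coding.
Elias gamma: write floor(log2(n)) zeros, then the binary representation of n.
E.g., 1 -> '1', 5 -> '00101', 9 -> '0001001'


num_bits = floor(log2(463)) + 1 = 9
leading_zeros = num_bits - 1 = 8
binary(463) = 111001111

Elias gamma(463) = '00000000' + '111001111' = 00000000111001111 (17 bits)


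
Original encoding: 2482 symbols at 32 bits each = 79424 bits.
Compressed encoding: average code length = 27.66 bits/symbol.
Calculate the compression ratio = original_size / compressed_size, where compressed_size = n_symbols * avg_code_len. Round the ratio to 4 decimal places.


original_size = n_symbols * orig_bits = 2482 * 32 = 79424 bits
compressed_size = n_symbols * avg_code_len = 2482 * 27.66 = 68652.12 bits
ratio = original_size / compressed_size = 79424 / 68652.12 = 1.1569

Compression ratio = 1.1569


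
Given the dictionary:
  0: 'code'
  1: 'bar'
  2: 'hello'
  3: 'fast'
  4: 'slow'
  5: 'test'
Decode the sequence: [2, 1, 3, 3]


Look up each index in the dictionary:
  2 -> 'hello'
  1 -> 'bar'
  3 -> 'fast'
  3 -> 'fast'

Decoded: "hello bar fast fast"


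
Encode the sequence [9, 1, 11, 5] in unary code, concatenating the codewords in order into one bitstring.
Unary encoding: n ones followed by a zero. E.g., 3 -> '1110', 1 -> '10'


Encode each number as n ones followed by a terminating 0:
  9 -> 1111111110 (10 bits)
  1 -> 10 (2 bits)
  11 -> 111111111110 (12 bits)
  5 -> 111110 (6 bits)
Total length = 10 + 2 + 12 + 6 = 30 bits.

Unary([9, 1, 11, 5]) = 111111111010111111111110111110 (30 bits)


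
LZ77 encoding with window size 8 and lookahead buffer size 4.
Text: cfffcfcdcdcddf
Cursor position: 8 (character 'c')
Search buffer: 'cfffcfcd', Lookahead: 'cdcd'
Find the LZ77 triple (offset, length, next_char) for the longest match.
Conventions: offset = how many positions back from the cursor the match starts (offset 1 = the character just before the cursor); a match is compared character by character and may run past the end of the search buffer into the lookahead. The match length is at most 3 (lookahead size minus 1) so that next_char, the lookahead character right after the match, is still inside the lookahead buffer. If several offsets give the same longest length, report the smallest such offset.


Try each offset into the search buffer:
  offset=1 (pos 7, char 'd'): match length 0
  offset=2 (pos 6, char 'c'): match length 3
  offset=3 (pos 5, char 'f'): match length 0
  offset=4 (pos 4, char 'c'): match length 1
  offset=5 (pos 3, char 'f'): match length 0
  offset=6 (pos 2, char 'f'): match length 0
  offset=7 (pos 1, char 'f'): match length 0
  offset=8 (pos 0, char 'c'): match length 1
Longest match has length 3 at offset 2.
next_char = character at position 8 + 3 = 11 -> 'd'

Best match: offset=2, length=3 (matching 'cdc' starting at position 6)
LZ77 triple: (2, 3, 'd')


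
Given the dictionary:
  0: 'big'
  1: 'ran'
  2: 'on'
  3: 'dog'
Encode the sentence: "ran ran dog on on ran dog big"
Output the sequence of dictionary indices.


Look up each word in the dictionary:
  'ran' -> 1
  'ran' -> 1
  'dog' -> 3
  'on' -> 2
  'on' -> 2
  'ran' -> 1
  'dog' -> 3
  'big' -> 0

Encoded: [1, 1, 3, 2, 2, 1, 3, 0]


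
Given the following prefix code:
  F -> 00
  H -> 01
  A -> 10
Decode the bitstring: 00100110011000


Decoding step by step:
Bits 00 -> F
Bits 10 -> A
Bits 01 -> H
Bits 10 -> A
Bits 01 -> H
Bits 10 -> A
Bits 00 -> F


Decoded message: FAHAHAF


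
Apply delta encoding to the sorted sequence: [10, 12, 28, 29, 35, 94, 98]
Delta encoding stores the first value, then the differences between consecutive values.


First value: 10
Deltas:
  12 - 10 = 2
  28 - 12 = 16
  29 - 28 = 1
  35 - 29 = 6
  94 - 35 = 59
  98 - 94 = 4


Delta encoded: [10, 2, 16, 1, 6, 59, 4]


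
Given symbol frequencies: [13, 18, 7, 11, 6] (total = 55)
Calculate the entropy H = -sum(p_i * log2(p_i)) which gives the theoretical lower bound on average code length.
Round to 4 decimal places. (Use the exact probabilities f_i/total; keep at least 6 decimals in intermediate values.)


Per-symbol terms -p_i * log2(p_i) with p_i = f_i/55:
  p = 13/55 = 0.236364: log2(p) = -2.080920, -p*log2(p) = 0.491854
  p = 18/55 = 0.327273: log2(p) = -1.611435, -p*log2(p) = 0.527379
  p = 7/55 = 0.127273: log2(p) = -2.974005, -p*log2(p) = 0.378510
  p = 11/55 = 0.200000: log2(p) = -2.321928, -p*log2(p) = 0.464386
  p = 6/55 = 0.109091: log2(p) = -3.196397, -p*log2(p) = 0.348698
H = 0.491854 + 0.527379 + 0.378510 + 0.464386 + 0.348698 = 2.210827

H = 2.2108 bits/symbol


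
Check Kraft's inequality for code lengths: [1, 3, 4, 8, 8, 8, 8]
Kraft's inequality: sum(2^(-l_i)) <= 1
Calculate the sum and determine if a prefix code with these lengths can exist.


Sum = 2^(-1) + 2^(-3) + 2^(-4) + 2^(-8) + 2^(-8) + 2^(-8) + 2^(-8)
    = 0.5 + 0.125 + 0.0625 + 0.00390625 + 0.00390625 + 0.00390625 + 0.00390625
    = 180/256 = 0.703125
Since 0.703125 <= 1, Kraft's inequality IS satisfied.
A prefix code with these lengths CAN exist.

Kraft sum = 0.703125. Satisfied.


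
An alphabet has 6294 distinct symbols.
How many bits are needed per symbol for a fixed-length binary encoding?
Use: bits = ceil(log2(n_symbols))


log2(6294) = 12.6198
Bracket: 2^12 = 4096 < 6294 <= 2^13 = 8192
So ceil(log2(6294)) = 13

bits = ceil(log2(6294)) = ceil(12.6198) = 13 bits


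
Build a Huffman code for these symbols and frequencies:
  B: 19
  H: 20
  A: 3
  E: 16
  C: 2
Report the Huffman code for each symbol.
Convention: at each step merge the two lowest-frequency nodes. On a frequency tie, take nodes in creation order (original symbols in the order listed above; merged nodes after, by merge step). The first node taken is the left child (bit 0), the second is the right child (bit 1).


Huffman tree construction:
Step 1: Merge C(2) + A(3) = 5
Step 2: Merge (C+A)(5) + E(16) = 21
Step 3: Merge B(19) + H(20) = 39
Step 4: Merge ((C+A)+E)(21) + (B+H)(39) = 60
Read each symbol's code off the tree from the root (left child = 0, right child = 1).

Codes:
  B: 10 (length 2)
  H: 11 (length 2)
  A: 001 (length 3)
  E: 01 (length 2)
  C: 000 (length 3)
Average code length: 125/60 = 2.0833 bits/symbol


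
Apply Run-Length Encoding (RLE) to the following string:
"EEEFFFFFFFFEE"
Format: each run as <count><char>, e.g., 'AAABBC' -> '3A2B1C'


Scanning runs left to right:
  i=0: run of 'E' x 3 -> '3E'
  i=3: run of 'F' x 8 -> '8F'
  i=11: run of 'E' x 2 -> '2E'

RLE = 3E8F2E


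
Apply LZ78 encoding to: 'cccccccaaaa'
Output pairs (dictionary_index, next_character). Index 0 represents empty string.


LZ78 encoding steps:
Dictionary: {0: ''}
Step 1: w='' (idx 0), next='c' -> output (0, 'c'), add 'c' as idx 1
Step 2: w='c' (idx 1), next='c' -> output (1, 'c'), add 'cc' as idx 2
Step 3: w='cc' (idx 2), next='c' -> output (2, 'c'), add 'ccc' as idx 3
Step 4: w='c' (idx 1), next='a' -> output (1, 'a'), add 'ca' as idx 4
Step 5: w='' (idx 0), next='a' -> output (0, 'a'), add 'a' as idx 5
Step 6: w='a' (idx 5), next='a' -> output (5, 'a'), add 'aa' as idx 6


Encoded: [(0, 'c'), (1, 'c'), (2, 'c'), (1, 'a'), (0, 'a'), (5, 'a')]


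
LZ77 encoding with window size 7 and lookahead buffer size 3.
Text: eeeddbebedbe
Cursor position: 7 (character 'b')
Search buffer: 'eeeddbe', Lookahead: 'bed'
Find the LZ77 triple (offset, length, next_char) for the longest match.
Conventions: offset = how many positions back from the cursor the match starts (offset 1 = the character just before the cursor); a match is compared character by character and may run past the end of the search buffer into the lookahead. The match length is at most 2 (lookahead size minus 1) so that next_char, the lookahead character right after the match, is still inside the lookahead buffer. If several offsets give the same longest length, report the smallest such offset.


Try each offset into the search buffer:
  offset=1 (pos 6, char 'e'): match length 0
  offset=2 (pos 5, char 'b'): match length 2
  offset=3 (pos 4, char 'd'): match length 0
  offset=4 (pos 3, char 'd'): match length 0
  offset=5 (pos 2, char 'e'): match length 0
  offset=6 (pos 1, char 'e'): match length 0
  offset=7 (pos 0, char 'e'): match length 0
Longest match has length 2 at offset 2.
next_char = character at position 7 + 2 = 9 -> 'd'

Best match: offset=2, length=2 (matching 'be' starting at position 5)
LZ77 triple: (2, 2, 'd')


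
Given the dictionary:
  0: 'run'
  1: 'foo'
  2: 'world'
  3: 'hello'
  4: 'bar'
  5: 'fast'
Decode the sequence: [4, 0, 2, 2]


Look up each index in the dictionary:
  4 -> 'bar'
  0 -> 'run'
  2 -> 'world'
  2 -> 'world'

Decoded: "bar run world world"


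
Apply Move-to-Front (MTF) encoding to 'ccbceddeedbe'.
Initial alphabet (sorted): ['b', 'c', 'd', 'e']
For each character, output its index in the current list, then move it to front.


MTF encoding:
'c': index 1 in ['b', 'c', 'd', 'e'] -> ['c', 'b', 'd', 'e']
'c': index 0 in ['c', 'b', 'd', 'e'] -> ['c', 'b', 'd', 'e']
'b': index 1 in ['c', 'b', 'd', 'e'] -> ['b', 'c', 'd', 'e']
'c': index 1 in ['b', 'c', 'd', 'e'] -> ['c', 'b', 'd', 'e']
'e': index 3 in ['c', 'b', 'd', 'e'] -> ['e', 'c', 'b', 'd']
'd': index 3 in ['e', 'c', 'b', 'd'] -> ['d', 'e', 'c', 'b']
'd': index 0 in ['d', 'e', 'c', 'b'] -> ['d', 'e', 'c', 'b']
'e': index 1 in ['d', 'e', 'c', 'b'] -> ['e', 'd', 'c', 'b']
'e': index 0 in ['e', 'd', 'c', 'b'] -> ['e', 'd', 'c', 'b']
'd': index 1 in ['e', 'd', 'c', 'b'] -> ['d', 'e', 'c', 'b']
'b': index 3 in ['d', 'e', 'c', 'b'] -> ['b', 'd', 'e', 'c']
'e': index 2 in ['b', 'd', 'e', 'c'] -> ['e', 'b', 'd', 'c']


Output: [1, 0, 1, 1, 3, 3, 0, 1, 0, 1, 3, 2]


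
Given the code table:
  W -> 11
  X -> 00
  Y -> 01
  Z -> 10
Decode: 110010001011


Decoding:
11 -> W
00 -> X
10 -> Z
00 -> X
10 -> Z
11 -> W


Result: WXZXZW


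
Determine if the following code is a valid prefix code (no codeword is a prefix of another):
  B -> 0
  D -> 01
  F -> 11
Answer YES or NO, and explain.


Checking each pair (does one codeword prefix another?):
  B='0' vs D='01': prefix -- VIOLATION

NO -- this is NOT a valid prefix code. B (0) is a prefix of D (01).


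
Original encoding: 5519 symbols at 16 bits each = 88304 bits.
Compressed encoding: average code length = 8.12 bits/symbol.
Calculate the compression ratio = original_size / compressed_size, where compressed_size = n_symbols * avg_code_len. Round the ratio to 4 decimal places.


original_size = n_symbols * orig_bits = 5519 * 16 = 88304 bits
compressed_size = n_symbols * avg_code_len = 5519 * 8.12 = 44814.28 bits
ratio = original_size / compressed_size = 88304 / 44814.28 = 1.9704

Compression ratio = 1.9704


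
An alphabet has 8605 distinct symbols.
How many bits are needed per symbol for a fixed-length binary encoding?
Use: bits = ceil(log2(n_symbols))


log2(8605) = 13.071
Bracket: 2^13 = 8192 < 8605 <= 2^14 = 16384
So ceil(log2(8605)) = 14

bits = ceil(log2(8605)) = ceil(13.071) = 14 bits


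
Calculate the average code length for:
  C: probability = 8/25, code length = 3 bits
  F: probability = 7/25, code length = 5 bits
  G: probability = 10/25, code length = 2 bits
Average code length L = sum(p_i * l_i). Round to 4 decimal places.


Weighted contributions p_i * l_i:
  C: (8/25) * 3 = 24/25
  F: (7/25) * 5 = 35/25
  G: (10/25) * 2 = 20/25
Sum = (24 + 35 + 20)/25 = 79/25

L = 79/25 = 3.1600 bits/symbol


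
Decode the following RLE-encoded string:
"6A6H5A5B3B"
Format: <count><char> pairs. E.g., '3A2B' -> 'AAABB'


Expanding each <count><char> pair:
  6A -> 'AAAAAA'
  6H -> 'HHHHHH'
  5A -> 'AAAAA'
  5B -> 'BBBBB'
  3B -> 'BBB'

Decoded = AAAAAAHHHHHHAAAAABBBBBBBB


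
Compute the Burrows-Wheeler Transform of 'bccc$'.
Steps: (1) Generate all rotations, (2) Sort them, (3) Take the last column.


Rotations (sorted):
  0: $bccc -> last char: c
  1: bccc$ -> last char: $
  2: c$bcc -> last char: c
  3: cc$bc -> last char: c
  4: ccc$b -> last char: b


BWT = c$ccb


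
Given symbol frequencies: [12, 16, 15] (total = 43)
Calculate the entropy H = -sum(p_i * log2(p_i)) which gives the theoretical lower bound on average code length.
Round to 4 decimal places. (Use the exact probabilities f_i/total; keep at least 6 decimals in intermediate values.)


Per-symbol terms -p_i * log2(p_i) with p_i = f_i/43:
  p = 12/43 = 0.279070: log2(p) = -1.841302, -p*log2(p) = 0.513852
  p = 16/43 = 0.372093: log2(p) = -1.426265, -p*log2(p) = 0.530703
  p = 15/43 = 0.348837: log2(p) = -1.519374, -p*log2(p) = 0.530014
H = 0.513852 + 0.530703 + 0.530014 = 1.574569

H = 1.5746 bits/symbol


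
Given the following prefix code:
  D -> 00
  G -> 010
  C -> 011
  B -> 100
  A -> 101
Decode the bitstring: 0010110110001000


Decoding step by step:
Bits 00 -> D
Bits 101 -> A
Bits 101 -> A
Bits 100 -> B
Bits 010 -> G
Bits 00 -> D


Decoded message: DAABGD


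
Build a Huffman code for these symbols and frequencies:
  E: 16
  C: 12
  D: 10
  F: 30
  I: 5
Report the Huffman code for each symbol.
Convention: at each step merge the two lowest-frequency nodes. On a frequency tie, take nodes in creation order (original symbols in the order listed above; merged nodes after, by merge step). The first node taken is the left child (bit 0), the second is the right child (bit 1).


Huffman tree construction:
Step 1: Merge I(5) + D(10) = 15
Step 2: Merge C(12) + (I+D)(15) = 27
Step 3: Merge E(16) + (C+(I+D))(27) = 43
Step 4: Merge F(30) + (E+(C+(I+D)))(43) = 73
Read each symbol's code off the tree from the root (left child = 0, right child = 1).

Codes:
  E: 10 (length 2)
  C: 110 (length 3)
  D: 1111 (length 4)
  F: 0 (length 1)
  I: 1110 (length 4)
Average code length: 158/73 = 2.1644 bits/symbol


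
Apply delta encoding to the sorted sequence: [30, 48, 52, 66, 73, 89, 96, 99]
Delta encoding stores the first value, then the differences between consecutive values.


First value: 30
Deltas:
  48 - 30 = 18
  52 - 48 = 4
  66 - 52 = 14
  73 - 66 = 7
  89 - 73 = 16
  96 - 89 = 7
  99 - 96 = 3


Delta encoded: [30, 18, 4, 14, 7, 16, 7, 3]


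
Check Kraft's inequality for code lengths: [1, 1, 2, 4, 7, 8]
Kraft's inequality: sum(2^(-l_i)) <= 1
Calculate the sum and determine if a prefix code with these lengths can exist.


Sum = 2^(-1) + 2^(-1) + 2^(-2) + 2^(-4) + 2^(-7) + 2^(-8)
    = 0.5 + 0.5 + 0.25 + 0.0625 + 0.0078125 + 0.00390625
    = 339/256 = 1.32421875
Since 1.32421875 > 1, Kraft's inequality is NOT satisfied.
A prefix code with these lengths CANNOT exist.

Kraft sum = 1.32421875. Not satisfied.


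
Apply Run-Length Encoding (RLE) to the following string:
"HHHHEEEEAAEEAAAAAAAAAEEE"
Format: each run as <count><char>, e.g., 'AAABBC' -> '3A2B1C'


Scanning runs left to right:
  i=0: run of 'H' x 4 -> '4H'
  i=4: run of 'E' x 4 -> '4E'
  i=8: run of 'A' x 2 -> '2A'
  i=10: run of 'E' x 2 -> '2E'
  i=12: run of 'A' x 9 -> '9A'
  i=21: run of 'E' x 3 -> '3E'

RLE = 4H4E2A2E9A3E


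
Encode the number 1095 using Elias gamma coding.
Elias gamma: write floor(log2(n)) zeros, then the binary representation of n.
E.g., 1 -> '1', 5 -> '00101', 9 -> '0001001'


num_bits = floor(log2(1095)) + 1 = 11
leading_zeros = num_bits - 1 = 10
binary(1095) = 10001000111

Elias gamma(1095) = '0000000000' + '10001000111' = 000000000010001000111 (21 bits)


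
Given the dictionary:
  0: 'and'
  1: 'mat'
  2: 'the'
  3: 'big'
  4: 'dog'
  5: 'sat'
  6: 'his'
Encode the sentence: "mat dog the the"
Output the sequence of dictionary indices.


Look up each word in the dictionary:
  'mat' -> 1
  'dog' -> 4
  'the' -> 2
  'the' -> 2

Encoded: [1, 4, 2, 2]


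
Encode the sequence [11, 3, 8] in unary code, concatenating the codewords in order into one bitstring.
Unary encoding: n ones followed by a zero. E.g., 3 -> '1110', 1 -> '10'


Encode each number as n ones followed by a terminating 0:
  11 -> 111111111110 (12 bits)
  3 -> 1110 (4 bits)
  8 -> 111111110 (9 bits)
Total length = 12 + 4 + 9 = 25 bits.

Unary([11, 3, 8]) = 1111111111101110111111110 (25 bits)


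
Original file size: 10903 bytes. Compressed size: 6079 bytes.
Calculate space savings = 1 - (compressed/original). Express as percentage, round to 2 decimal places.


ratio = compressed/original = 6079/10903 = 0.557553
savings = 1 - ratio = 1 - 0.557553 = 0.442447
as a percentage: 0.442447 * 100 = 44.24%

Space savings = 1 - 6079/10903 = 44.24%


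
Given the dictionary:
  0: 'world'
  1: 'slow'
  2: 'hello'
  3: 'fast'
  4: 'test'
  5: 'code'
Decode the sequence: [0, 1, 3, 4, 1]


Look up each index in the dictionary:
  0 -> 'world'
  1 -> 'slow'
  3 -> 'fast'
  4 -> 'test'
  1 -> 'slow'

Decoded: "world slow fast test slow"


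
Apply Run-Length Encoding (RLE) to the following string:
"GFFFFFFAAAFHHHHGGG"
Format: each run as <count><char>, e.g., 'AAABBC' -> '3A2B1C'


Scanning runs left to right:
  i=0: run of 'G' x 1 -> '1G'
  i=1: run of 'F' x 6 -> '6F'
  i=7: run of 'A' x 3 -> '3A'
  i=10: run of 'F' x 1 -> '1F'
  i=11: run of 'H' x 4 -> '4H'
  i=15: run of 'G' x 3 -> '3G'

RLE = 1G6F3A1F4H3G


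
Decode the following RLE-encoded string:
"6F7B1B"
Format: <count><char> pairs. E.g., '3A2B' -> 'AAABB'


Expanding each <count><char> pair:
  6F -> 'FFFFFF'
  7B -> 'BBBBBBB'
  1B -> 'B'

Decoded = FFFFFFBBBBBBBB


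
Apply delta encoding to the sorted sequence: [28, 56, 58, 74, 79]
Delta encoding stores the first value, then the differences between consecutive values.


First value: 28
Deltas:
  56 - 28 = 28
  58 - 56 = 2
  74 - 58 = 16
  79 - 74 = 5


Delta encoded: [28, 28, 2, 16, 5]


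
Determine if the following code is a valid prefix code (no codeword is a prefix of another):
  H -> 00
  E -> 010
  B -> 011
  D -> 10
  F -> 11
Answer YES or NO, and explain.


Checking each pair (does one codeword prefix another?):
  H='00' vs E='010': no prefix
  H='00' vs B='011': no prefix
  H='00' vs D='10': no prefix
  H='00' vs F='11': no prefix
  E='010' vs H='00': no prefix
  E='010' vs B='011': no prefix
  E='010' vs D='10': no prefix
  E='010' vs F='11': no prefix
  B='011' vs H='00': no prefix
  B='011' vs E='010': no prefix
  B='011' vs D='10': no prefix
  B='011' vs F='11': no prefix
  D='10' vs H='00': no prefix
  D='10' vs E='010': no prefix
  D='10' vs B='011': no prefix
  D='10' vs F='11': no prefix
  F='11' vs H='00': no prefix
  F='11' vs E='010': no prefix
  F='11' vs B='011': no prefix
  F='11' vs D='10': no prefix
No violation found over all pairs.

YES -- this is a valid prefix code. No codeword is a prefix of any other codeword.


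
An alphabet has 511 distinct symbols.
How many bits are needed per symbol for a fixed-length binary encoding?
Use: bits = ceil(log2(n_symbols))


log2(511) = 8.9972
Bracket: 2^8 = 256 < 511 <= 2^9 = 512
So ceil(log2(511)) = 9

bits = ceil(log2(511)) = ceil(8.9972) = 9 bits


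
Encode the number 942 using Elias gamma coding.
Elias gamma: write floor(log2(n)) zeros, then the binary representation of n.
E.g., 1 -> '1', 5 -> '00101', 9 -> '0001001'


num_bits = floor(log2(942)) + 1 = 10
leading_zeros = num_bits - 1 = 9
binary(942) = 1110101110

Elias gamma(942) = '000000000' + '1110101110' = 0000000001110101110 (19 bits)


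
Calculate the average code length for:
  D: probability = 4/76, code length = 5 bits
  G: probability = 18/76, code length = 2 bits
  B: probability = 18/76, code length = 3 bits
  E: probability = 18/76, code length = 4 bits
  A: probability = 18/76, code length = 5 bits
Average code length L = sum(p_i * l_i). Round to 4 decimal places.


Weighted contributions p_i * l_i:
  D: (4/76) * 5 = 20/76
  G: (18/76) * 2 = 36/76
  B: (18/76) * 3 = 54/76
  E: (18/76) * 4 = 72/76
  A: (18/76) * 5 = 90/76
Sum = (20 + 36 + 54 + 72 + 90)/76 = 272/76

L = 272/76 = 3.5789 bits/symbol


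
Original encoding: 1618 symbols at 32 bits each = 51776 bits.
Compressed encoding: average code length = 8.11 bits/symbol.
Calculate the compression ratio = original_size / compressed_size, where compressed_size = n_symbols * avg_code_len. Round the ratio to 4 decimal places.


original_size = n_symbols * orig_bits = 1618 * 32 = 51776 bits
compressed_size = n_symbols * avg_code_len = 1618 * 8.11 = 13121.98 bits
ratio = original_size / compressed_size = 51776 / 13121.98 = 3.9457

Compression ratio = 3.9457


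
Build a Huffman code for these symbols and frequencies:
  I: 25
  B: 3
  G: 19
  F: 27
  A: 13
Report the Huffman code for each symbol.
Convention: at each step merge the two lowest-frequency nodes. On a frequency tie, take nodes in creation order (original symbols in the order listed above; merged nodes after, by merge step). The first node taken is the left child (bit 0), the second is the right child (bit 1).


Huffman tree construction:
Step 1: Merge B(3) + A(13) = 16
Step 2: Merge (B+A)(16) + G(19) = 35
Step 3: Merge I(25) + F(27) = 52
Step 4: Merge ((B+A)+G)(35) + (I+F)(52) = 87
Read each symbol's code off the tree from the root (left child = 0, right child = 1).

Codes:
  I: 10 (length 2)
  B: 000 (length 3)
  G: 01 (length 2)
  F: 11 (length 2)
  A: 001 (length 3)
Average code length: 190/87 = 2.1839 bits/symbol


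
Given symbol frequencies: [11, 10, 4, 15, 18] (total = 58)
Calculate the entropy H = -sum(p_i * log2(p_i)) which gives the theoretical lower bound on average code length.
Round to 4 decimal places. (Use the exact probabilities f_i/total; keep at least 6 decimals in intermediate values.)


Per-symbol terms -p_i * log2(p_i) with p_i = f_i/58:
  p = 11/58 = 0.189655: log2(p) = -2.398549, -p*log2(p) = 0.454897
  p = 10/58 = 0.172414: log2(p) = -2.536053, -p*log2(p) = 0.437251
  p = 4/58 = 0.068966: log2(p) = -3.857981, -p*log2(p) = 0.266068
  p = 15/58 = 0.258621: log2(p) = -1.951090, -p*log2(p) = 0.504592
  p = 18/58 = 0.310345: log2(p) = -1.688056, -p*log2(p) = 0.523879
H = 0.454897 + 0.437251 + 0.266068 + 0.504592 + 0.523879 = 2.186687

H = 2.1867 bits/symbol


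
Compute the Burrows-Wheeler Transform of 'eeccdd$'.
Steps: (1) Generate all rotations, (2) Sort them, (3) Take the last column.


Rotations (sorted):
  0: $eeccdd -> last char: d
  1: ccdd$ee -> last char: e
  2: cdd$eec -> last char: c
  3: d$eeccd -> last char: d
  4: dd$eecc -> last char: c
  5: eccdd$e -> last char: e
  6: eeccdd$ -> last char: $


BWT = decdce$


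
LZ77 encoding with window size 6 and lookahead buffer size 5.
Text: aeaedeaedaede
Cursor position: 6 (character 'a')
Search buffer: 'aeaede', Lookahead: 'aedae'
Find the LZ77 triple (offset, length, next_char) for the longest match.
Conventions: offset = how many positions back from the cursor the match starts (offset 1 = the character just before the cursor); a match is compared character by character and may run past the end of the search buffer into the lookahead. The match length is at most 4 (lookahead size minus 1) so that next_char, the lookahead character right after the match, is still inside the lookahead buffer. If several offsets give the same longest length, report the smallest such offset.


Try each offset into the search buffer:
  offset=1 (pos 5, char 'e'): match length 0
  offset=2 (pos 4, char 'd'): match length 0
  offset=3 (pos 3, char 'e'): match length 0
  offset=4 (pos 2, char 'a'): match length 3
  offset=5 (pos 1, char 'e'): match length 0
  offset=6 (pos 0, char 'a'): match length 2
Longest match has length 3 at offset 4.
next_char = character at position 6 + 3 = 9 -> 'a'

Best match: offset=4, length=3 (matching 'aed' starting at position 2)
LZ77 triple: (4, 3, 'a')


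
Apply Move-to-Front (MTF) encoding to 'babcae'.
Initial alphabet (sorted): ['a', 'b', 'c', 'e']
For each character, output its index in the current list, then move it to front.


MTF encoding:
'b': index 1 in ['a', 'b', 'c', 'e'] -> ['b', 'a', 'c', 'e']
'a': index 1 in ['b', 'a', 'c', 'e'] -> ['a', 'b', 'c', 'e']
'b': index 1 in ['a', 'b', 'c', 'e'] -> ['b', 'a', 'c', 'e']
'c': index 2 in ['b', 'a', 'c', 'e'] -> ['c', 'b', 'a', 'e']
'a': index 2 in ['c', 'b', 'a', 'e'] -> ['a', 'c', 'b', 'e']
'e': index 3 in ['a', 'c', 'b', 'e'] -> ['e', 'a', 'c', 'b']


Output: [1, 1, 1, 2, 2, 3]


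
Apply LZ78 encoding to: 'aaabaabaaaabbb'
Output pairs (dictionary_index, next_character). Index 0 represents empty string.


LZ78 encoding steps:
Dictionary: {0: ''}
Step 1: w='' (idx 0), next='a' -> output (0, 'a'), add 'a' as idx 1
Step 2: w='a' (idx 1), next='a' -> output (1, 'a'), add 'aa' as idx 2
Step 3: w='' (idx 0), next='b' -> output (0, 'b'), add 'b' as idx 3
Step 4: w='aa' (idx 2), next='b' -> output (2, 'b'), add 'aab' as idx 4
Step 5: w='aa' (idx 2), next='a' -> output (2, 'a'), add 'aaa' as idx 5
Step 6: w='a' (idx 1), next='b' -> output (1, 'b'), add 'ab' as idx 6
Step 7: w='b' (idx 3), next='b' -> output (3, 'b'), add 'bb' as idx 7


Encoded: [(0, 'a'), (1, 'a'), (0, 'b'), (2, 'b'), (2, 'a'), (1, 'b'), (3, 'b')]


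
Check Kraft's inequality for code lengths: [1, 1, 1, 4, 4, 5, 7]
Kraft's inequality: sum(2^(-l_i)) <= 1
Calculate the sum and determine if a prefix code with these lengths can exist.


Sum = 2^(-1) + 2^(-1) + 2^(-1) + 2^(-4) + 2^(-4) + 2^(-5) + 2^(-7)
    = 0.5 + 0.5 + 0.5 + 0.0625 + 0.0625 + 0.03125 + 0.0078125
    = 213/128 = 1.6640625
Since 1.6640625 > 1, Kraft's inequality is NOT satisfied.
A prefix code with these lengths CANNOT exist.

Kraft sum = 1.6640625. Not satisfied.


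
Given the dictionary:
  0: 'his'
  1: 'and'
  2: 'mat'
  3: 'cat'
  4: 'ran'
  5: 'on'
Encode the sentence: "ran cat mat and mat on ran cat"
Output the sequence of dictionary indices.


Look up each word in the dictionary:
  'ran' -> 4
  'cat' -> 3
  'mat' -> 2
  'and' -> 1
  'mat' -> 2
  'on' -> 5
  'ran' -> 4
  'cat' -> 3

Encoded: [4, 3, 2, 1, 2, 5, 4, 3]


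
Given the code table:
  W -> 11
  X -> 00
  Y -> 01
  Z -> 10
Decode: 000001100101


Decoding:
00 -> X
00 -> X
01 -> Y
10 -> Z
01 -> Y
01 -> Y


Result: XXYZYY


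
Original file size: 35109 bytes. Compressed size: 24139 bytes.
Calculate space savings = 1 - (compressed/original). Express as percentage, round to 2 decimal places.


ratio = compressed/original = 24139/35109 = 0.687545
savings = 1 - ratio = 1 - 0.687545 = 0.312455
as a percentage: 0.312455 * 100 = 31.25%

Space savings = 1 - 24139/35109 = 31.25%
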